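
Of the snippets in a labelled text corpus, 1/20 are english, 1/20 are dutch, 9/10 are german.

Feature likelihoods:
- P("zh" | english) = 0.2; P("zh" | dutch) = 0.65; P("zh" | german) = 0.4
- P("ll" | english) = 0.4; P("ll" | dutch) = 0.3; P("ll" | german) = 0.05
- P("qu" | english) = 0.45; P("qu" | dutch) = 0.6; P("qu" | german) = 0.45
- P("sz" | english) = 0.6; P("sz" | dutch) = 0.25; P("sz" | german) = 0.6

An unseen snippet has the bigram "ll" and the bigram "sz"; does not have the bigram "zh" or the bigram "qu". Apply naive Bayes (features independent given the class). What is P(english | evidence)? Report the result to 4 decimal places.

english: 0.05 × (1−0.2) × 0.4 × (1−0.45) × 0.6 = 0.00528
dutch: 0.05 × (1−0.65) × 0.3 × (1−0.6) × 0.25 = 0.000525
german: 0.9 × (1−0.4) × 0.05 × (1−0.45) × 0.6 = 0.00891
P(english | x) = 0.00528 / 0.014715 ≈ 0.3588

0.3588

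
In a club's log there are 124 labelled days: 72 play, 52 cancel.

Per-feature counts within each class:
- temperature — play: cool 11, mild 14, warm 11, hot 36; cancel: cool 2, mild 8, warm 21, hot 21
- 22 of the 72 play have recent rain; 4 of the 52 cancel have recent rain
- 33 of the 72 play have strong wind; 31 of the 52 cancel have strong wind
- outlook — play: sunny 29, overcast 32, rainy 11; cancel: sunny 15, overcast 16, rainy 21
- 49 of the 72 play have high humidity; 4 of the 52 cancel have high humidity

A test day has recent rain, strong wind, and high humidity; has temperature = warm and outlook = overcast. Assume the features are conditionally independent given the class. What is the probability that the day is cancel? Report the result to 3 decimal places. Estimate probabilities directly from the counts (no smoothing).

0.047

play: (72/124) × (11/72) × (22/72) × (33/72) × (32/72) × (49/72) ≈ 0.00375771
cancel: (52/124) × (21/52) × (4/52) × (31/52) × (16/52) × (4/52) ≈ 0.000183817
P(cancel | x) = 0.000183817 / 0.003941527 ≈ 0.047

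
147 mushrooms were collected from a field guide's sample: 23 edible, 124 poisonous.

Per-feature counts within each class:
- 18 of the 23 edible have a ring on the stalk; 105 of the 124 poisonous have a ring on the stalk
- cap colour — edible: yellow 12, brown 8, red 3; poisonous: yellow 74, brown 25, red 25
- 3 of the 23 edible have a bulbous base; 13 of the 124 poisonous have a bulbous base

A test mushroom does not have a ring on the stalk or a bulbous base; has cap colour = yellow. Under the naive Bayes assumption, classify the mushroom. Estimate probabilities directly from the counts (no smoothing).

edible: (23/147) × (5/23) × (12/23) × (20/23) ≈ 0.0154315
poisonous: (124/147) × (19/124) × (74/124) × (111/124) ≈ 0.0690474
Highest score → poisonous.

poisonous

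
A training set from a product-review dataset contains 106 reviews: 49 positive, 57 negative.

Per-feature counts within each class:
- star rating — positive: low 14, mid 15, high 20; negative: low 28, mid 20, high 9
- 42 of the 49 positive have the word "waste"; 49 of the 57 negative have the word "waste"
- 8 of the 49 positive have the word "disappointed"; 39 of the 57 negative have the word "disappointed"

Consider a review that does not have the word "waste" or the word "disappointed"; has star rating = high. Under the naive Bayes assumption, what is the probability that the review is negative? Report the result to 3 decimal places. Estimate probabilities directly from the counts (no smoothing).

0.143

positive: (49/106) × (20/49) × (7/49) × (41/49) ≈ 0.0225535
negative: (57/106) × (9/57) × (8/57) × (18/57) ≈ 0.00376313
P(negative | x) = 0.00376313 / 0.02631663 ≈ 0.143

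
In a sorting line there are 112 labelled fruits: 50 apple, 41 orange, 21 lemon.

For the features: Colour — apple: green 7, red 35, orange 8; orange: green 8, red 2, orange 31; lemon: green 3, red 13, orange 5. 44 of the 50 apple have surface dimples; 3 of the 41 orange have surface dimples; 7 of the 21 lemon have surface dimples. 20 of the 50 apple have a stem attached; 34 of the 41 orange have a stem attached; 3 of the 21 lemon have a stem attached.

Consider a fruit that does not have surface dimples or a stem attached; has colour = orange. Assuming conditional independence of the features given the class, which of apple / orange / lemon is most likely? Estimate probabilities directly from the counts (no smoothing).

orange

apple: (50/112) × (8/50) × (6/50) × (30/50) ≈ 0.00514286
orange: (41/112) × (31/41) × (38/41) × (7/41) ≈ 0.0437983
lemon: (21/112) × (5/21) × (14/21) × (18/21) ≈ 0.0255102
Highest score → orange.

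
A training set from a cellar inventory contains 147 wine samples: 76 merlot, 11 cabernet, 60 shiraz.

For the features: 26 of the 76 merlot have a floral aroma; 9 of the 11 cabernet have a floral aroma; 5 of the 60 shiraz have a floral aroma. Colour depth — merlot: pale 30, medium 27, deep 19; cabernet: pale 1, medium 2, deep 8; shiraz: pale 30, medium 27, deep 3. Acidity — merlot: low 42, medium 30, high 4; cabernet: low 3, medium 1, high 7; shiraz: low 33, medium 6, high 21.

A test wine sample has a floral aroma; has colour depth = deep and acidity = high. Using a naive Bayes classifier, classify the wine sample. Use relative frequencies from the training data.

cabernet

merlot: (76/147) × (26/76) × (19/76) × (4/76) ≈ 0.00232725
cabernet: (11/147) × (9/11) × (8/11) × (7/11) ≈ 0.0283353
shiraz: (60/147) × (5/60) × (3/60) × (21/60) ≈ 0.000595238
Highest score → cabernet.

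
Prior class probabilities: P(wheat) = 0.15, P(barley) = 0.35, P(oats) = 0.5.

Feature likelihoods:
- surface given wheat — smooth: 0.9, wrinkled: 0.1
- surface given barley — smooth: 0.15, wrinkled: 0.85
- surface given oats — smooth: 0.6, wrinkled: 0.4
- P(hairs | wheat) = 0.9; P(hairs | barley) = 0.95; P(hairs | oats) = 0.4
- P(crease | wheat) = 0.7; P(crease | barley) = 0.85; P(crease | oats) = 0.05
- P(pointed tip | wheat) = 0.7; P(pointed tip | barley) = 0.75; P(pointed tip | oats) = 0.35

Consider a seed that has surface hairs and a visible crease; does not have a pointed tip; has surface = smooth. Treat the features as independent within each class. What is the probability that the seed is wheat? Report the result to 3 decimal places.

wheat: 0.15 × 0.9 × 0.9 × 0.7 × (1−0.7) = 0.025515
barley: 0.35 × 0.15 × 0.95 × 0.85 × (1−0.75) = 0.0105984375
oats: 0.5 × 0.6 × 0.4 × 0.05 × (1−0.35) = 0.0039
P(wheat | x) = 0.025515 / 0.0400134375 ≈ 0.638

0.638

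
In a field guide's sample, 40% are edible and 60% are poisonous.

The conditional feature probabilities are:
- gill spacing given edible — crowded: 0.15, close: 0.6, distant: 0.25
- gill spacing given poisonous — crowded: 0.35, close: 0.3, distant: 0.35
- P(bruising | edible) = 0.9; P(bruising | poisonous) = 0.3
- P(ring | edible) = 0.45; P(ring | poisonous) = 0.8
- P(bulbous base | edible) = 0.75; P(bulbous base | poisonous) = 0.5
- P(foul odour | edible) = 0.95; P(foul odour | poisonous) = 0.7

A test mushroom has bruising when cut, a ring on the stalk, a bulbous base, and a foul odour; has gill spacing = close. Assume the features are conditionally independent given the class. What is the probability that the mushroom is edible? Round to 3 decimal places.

edible: 0.4 × 0.6 × 0.9 × 0.45 × 0.75 × 0.95 = 0.069255
poisonous: 0.6 × 0.3 × 0.3 × 0.8 × 0.5 × 0.7 = 0.01512
P(edible | x) = 0.069255 / 0.084375 ≈ 0.821

0.821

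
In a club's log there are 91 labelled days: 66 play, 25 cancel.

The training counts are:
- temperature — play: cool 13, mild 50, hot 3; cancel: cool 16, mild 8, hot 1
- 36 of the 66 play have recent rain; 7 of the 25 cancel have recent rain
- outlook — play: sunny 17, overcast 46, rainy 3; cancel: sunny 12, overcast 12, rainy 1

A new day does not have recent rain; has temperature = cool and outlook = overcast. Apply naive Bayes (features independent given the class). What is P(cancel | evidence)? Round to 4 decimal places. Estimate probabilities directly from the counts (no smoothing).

0.5731

play: (66/91) × (13/66) × (30/66) × (46/66) ≈ 0.0452578
cancel: (25/91) × (16/25) × (18/25) × (12/25) ≈ 0.0607648
P(cancel | x) = 0.0607648 / 0.1060226 ≈ 0.5731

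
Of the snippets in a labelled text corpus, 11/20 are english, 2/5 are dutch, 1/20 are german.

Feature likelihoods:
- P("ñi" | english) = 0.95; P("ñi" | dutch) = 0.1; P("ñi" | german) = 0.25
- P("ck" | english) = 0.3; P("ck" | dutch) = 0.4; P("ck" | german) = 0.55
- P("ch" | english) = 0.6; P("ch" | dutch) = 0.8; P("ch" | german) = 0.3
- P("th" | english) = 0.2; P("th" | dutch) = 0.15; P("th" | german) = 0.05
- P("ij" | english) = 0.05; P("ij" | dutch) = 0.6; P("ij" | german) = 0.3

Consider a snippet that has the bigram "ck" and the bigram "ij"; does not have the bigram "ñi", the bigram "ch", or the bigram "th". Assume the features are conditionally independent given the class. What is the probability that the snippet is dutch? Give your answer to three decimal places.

0.776

english: 0.55 × (1−0.95) × 0.3 × (1−0.6) × (1−0.2) × 0.05 = 0.000132
dutch: 0.4 × (1−0.1) × 0.4 × (1−0.8) × (1−0.15) × 0.6 = 0.014688
german: 0.05 × (1−0.25) × 0.55 × (1−0.3) × (1−0.05) × 0.3 = 0.0041146875
P(dutch | x) = 0.014688 / 0.0189346875 ≈ 0.776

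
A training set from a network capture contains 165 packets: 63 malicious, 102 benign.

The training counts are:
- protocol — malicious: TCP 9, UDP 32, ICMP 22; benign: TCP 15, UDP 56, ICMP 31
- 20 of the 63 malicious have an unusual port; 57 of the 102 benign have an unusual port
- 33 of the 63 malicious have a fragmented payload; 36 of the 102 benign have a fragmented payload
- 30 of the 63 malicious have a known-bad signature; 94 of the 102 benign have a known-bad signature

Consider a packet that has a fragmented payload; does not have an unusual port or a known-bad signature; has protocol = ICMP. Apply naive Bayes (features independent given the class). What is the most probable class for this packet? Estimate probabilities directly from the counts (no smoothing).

malicious: (63/165) × (22/63) × (43/63) × (33/63) × (33/63) ≈ 0.0249697
benign: (102/165) × (31/102) × (45/102) × (36/102) × (8/102) ≈ 0.00229447
Highest score → malicious.

malicious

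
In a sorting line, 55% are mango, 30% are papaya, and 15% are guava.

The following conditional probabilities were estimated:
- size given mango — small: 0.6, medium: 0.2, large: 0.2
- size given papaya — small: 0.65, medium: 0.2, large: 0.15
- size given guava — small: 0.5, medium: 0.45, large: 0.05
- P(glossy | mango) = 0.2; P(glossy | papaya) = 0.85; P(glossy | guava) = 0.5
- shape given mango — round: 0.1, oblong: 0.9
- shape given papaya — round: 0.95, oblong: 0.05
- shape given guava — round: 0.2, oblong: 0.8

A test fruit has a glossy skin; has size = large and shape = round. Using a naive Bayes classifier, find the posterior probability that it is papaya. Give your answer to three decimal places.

0.925

mango: 0.55 × 0.2 × 0.2 × 0.1 = 0.0022
papaya: 0.3 × 0.15 × 0.85 × 0.95 = 0.0363375
guava: 0.15 × 0.05 × 0.5 × 0.2 = 0.00075
P(papaya | x) = 0.0363375 / 0.0392875 ≈ 0.925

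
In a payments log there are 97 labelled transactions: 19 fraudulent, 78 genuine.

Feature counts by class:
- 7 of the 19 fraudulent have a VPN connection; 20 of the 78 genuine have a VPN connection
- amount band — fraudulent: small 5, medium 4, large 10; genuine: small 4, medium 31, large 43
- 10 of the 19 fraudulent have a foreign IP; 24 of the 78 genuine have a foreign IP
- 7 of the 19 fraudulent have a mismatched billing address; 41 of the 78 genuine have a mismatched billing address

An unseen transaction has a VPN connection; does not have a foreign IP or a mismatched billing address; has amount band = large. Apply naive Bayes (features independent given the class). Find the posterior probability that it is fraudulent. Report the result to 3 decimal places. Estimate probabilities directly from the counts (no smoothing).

0.233

fraudulent: (19/97) × (7/19) × (10/19) × (9/19) × (12/19) ≈ 0.0113629
genuine: (78/97) × (20/78) × (43/78) × (54/78) × (37/78) ≈ 0.0373283
P(fraudulent | x) = 0.0113629 / 0.0486912 ≈ 0.233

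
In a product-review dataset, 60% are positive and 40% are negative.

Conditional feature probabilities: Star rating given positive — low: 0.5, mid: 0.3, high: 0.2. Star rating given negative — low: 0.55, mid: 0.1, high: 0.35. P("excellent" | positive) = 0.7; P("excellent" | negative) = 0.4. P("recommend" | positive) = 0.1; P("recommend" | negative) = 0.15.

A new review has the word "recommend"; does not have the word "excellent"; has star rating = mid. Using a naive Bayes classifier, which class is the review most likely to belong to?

positive

positive: 0.6 × 0.3 × (1−0.7) × 0.1 = 0.0054
negative: 0.4 × 0.1 × (1−0.4) × 0.15 = 0.0036
Highest score → positive.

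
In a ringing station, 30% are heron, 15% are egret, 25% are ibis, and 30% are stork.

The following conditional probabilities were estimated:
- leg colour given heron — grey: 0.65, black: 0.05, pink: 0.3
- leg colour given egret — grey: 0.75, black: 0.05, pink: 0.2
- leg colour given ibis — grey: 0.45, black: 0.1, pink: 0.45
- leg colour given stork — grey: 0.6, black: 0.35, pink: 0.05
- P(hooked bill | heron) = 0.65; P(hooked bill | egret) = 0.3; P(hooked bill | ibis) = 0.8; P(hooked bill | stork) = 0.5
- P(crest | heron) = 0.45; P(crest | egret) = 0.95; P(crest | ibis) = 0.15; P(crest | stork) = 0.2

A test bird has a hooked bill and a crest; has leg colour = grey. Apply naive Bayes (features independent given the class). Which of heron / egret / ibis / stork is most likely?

heron

heron: 0.3 × 0.65 × 0.65 × 0.45 = 0.0570375
egret: 0.15 × 0.75 × 0.3 × 0.95 = 0.0320625
ibis: 0.25 × 0.45 × 0.8 × 0.15 = 0.0135
stork: 0.3 × 0.6 × 0.5 × 0.2 = 0.018
Highest score → heron.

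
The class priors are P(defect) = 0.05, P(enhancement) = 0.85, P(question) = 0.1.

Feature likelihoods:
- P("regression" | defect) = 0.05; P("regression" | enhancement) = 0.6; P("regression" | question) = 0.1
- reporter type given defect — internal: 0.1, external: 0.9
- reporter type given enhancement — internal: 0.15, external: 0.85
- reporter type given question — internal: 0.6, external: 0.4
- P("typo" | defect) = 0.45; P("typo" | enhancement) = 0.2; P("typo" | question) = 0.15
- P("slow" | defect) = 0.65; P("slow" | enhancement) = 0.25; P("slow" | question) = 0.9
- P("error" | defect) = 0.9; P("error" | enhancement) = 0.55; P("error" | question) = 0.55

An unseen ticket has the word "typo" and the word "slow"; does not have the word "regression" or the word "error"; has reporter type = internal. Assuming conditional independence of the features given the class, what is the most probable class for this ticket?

question

defect: 0.05 × (1−0.05) × 0.1 × 0.45 × 0.65 × (1−0.9) = 0.0001389375
enhancement: 0.85 × (1−0.6) × 0.15 × 0.2 × 0.25 × (1−0.55) = 0.0011475
question: 0.1 × (1−0.1) × 0.6 × 0.15 × 0.9 × (1−0.55) = 0.0032805
Highest score → question.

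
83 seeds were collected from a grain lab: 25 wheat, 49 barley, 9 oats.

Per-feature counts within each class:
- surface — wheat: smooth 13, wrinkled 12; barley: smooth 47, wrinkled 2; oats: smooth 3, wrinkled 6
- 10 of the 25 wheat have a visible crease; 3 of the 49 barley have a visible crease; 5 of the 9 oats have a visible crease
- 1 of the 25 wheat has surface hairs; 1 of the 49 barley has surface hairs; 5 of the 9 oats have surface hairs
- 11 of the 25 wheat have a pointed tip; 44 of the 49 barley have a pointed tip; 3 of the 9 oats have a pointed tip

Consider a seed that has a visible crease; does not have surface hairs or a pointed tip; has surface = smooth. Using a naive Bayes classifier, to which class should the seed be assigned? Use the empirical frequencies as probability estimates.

wheat

wheat: (25/83) × (13/25) × (10/25) × (24/25) × (14/25) ≈ 0.033681
barley: (49/83) × (47/49) × (3/49) × (48/49) × (5/49) ≈ 0.00346548
oats: (9/83) × (3/9) × (5/9) × (4/9) × (6/9) ≈ 0.00594972
Highest score → wheat.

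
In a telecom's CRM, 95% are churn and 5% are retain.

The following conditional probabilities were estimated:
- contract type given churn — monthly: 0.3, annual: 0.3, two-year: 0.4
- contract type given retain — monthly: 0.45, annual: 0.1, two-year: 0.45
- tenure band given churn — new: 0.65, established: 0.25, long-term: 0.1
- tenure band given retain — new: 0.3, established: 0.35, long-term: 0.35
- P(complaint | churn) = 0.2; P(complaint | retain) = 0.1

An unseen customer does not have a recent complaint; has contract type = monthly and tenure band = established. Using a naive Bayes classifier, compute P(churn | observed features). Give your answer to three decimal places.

churn: 0.95 × 0.3 × 0.25 × (1−0.2) = 0.057
retain: 0.05 × 0.45 × 0.35 × (1−0.1) = 0.0070875
P(churn | x) = 0.057 / 0.0640875 ≈ 0.889

0.889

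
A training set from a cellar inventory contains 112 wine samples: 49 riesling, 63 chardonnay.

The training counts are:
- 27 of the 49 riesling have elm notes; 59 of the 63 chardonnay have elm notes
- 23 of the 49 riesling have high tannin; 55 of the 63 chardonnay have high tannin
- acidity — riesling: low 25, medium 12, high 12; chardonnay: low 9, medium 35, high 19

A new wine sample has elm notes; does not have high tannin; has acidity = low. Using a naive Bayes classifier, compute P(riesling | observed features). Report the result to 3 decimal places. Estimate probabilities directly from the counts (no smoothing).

0.872

riesling: (49/112) × (27/49) × (26/49) × (25/49) ≈ 0.065263
chardonnay: (63/112) × (59/63) × (8/63) × (9/63) ≈ 0.0095562
P(riesling | x) = 0.065263 / 0.0748192 ≈ 0.872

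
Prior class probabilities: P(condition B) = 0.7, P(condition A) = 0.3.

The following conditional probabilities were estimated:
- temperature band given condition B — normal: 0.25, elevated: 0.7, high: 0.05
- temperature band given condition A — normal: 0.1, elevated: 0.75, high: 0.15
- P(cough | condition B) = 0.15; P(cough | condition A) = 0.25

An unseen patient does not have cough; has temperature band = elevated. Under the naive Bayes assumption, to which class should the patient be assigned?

condition B

condition B: 0.7 × 0.7 × (1−0.15) = 0.4165
condition A: 0.3 × 0.75 × (1−0.25) = 0.16875
Highest score → condition B.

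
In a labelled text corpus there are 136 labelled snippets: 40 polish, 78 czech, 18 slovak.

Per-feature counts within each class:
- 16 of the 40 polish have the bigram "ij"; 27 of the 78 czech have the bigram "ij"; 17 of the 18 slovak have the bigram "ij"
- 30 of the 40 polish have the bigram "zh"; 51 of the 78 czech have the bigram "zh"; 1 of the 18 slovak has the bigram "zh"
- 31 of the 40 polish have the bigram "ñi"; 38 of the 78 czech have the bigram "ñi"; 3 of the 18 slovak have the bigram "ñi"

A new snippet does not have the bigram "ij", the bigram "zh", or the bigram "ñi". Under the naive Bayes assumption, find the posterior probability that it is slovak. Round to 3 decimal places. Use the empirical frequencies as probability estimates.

0.070

polish: (40/136) × (24/40) × (10/40) × (9/40) ≈ 0.00992647
czech: (78/136) × (51/78) × (27/78) × (40/78) ≈ 0.066568
slovak: (18/136) × (1/18) × (17/18) × (15/18) ≈ 0.00578704
P(slovak | x) = 0.00578704 / 0.08228151 ≈ 0.070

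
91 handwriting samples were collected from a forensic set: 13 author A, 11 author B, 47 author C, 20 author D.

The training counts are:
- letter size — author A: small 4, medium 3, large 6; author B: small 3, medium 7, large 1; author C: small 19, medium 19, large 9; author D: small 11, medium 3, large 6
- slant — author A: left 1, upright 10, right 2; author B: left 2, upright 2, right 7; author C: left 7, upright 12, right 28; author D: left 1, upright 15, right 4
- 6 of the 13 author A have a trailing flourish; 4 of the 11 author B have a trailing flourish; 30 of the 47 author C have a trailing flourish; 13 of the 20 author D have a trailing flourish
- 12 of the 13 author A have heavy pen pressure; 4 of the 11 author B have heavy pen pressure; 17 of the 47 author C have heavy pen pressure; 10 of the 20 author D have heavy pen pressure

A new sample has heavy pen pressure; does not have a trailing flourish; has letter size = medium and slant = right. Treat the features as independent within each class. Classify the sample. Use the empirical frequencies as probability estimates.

author A: (13/91) × (3/13) × (2/13) × (7/13) × (12/13) ≈ 0.00252092
author B: (11/91) × (7/11) × (7/11) × (7/11) × (4/11) ≈ 0.0113275
author C: (47/91) × (19/47) × (28/47) × (17/47) × (17/47) ≈ 0.0162733
author D: (20/91) × (3/20) × (4/20) × (7/20) × (10/20) ≈ 0.00115385
Highest score → author C.

author C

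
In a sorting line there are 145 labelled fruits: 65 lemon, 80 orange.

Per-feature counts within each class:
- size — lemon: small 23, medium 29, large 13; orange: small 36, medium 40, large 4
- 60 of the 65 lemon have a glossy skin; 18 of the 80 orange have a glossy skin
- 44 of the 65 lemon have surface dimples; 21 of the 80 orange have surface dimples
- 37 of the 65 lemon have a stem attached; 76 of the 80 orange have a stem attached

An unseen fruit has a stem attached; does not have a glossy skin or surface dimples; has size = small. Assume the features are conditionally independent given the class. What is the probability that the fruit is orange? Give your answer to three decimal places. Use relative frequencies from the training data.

0.984

lemon: (65/145) × (23/65) × (5/65) × (21/65) × (37/65) ≈ 0.00224394
orange: (80/145) × (36/80) × (62/80) × (59/80) × (76/80) ≈ 0.13481
P(orange | x) = 0.13481 / 0.13705394 ≈ 0.984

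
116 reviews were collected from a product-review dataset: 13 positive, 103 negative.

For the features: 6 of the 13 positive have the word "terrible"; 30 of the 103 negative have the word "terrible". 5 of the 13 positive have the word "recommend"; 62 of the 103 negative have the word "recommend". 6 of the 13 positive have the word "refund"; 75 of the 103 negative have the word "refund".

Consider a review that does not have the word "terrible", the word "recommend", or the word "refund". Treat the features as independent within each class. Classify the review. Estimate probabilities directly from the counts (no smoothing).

negative

positive: (13/116) × (7/13) × (8/13) × (7/13) ≈ 0.0199959
negative: (103/116) × (73/103) × (41/103) × (28/103) ≈ 0.0680977
Highest score → negative.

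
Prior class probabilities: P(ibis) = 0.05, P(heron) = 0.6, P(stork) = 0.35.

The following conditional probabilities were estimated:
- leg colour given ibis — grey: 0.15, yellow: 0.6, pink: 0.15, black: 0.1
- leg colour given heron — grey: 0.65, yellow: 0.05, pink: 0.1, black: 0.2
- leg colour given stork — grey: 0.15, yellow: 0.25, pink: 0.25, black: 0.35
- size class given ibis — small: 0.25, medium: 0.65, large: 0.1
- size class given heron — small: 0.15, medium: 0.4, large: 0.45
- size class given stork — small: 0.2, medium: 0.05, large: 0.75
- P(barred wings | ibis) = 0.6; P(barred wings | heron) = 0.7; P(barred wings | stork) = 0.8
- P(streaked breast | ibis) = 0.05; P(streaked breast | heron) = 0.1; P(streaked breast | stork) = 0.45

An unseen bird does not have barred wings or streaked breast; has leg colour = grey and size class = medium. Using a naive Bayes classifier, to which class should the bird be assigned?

heron

ibis: 0.05 × 0.15 × 0.65 × (1−0.6) × (1−0.05) = 0.0018525
heron: 0.6 × 0.65 × 0.4 × (1−0.7) × (1−0.1) = 0.04212
stork: 0.35 × 0.15 × 0.05 × (1−0.8) × (1−0.45) = 0.00028875
Highest score → heron.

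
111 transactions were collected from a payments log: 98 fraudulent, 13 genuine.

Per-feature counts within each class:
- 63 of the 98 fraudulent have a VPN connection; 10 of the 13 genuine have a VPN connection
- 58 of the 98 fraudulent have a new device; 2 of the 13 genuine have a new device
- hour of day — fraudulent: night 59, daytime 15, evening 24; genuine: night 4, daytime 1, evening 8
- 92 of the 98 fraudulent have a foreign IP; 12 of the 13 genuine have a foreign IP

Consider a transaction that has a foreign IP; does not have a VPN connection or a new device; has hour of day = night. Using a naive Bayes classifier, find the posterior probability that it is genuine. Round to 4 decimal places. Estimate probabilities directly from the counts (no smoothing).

fraudulent: (98/111) × (35/98) × (40/98) × (59/98) × (92/98) ≈ 0.0727389
genuine: (13/111) × (3/13) × (11/13) × (4/13) × (12/13) ≈ 0.00649534
P(genuine | x) = 0.00649534 / 0.07923424 ≈ 0.0820

0.0820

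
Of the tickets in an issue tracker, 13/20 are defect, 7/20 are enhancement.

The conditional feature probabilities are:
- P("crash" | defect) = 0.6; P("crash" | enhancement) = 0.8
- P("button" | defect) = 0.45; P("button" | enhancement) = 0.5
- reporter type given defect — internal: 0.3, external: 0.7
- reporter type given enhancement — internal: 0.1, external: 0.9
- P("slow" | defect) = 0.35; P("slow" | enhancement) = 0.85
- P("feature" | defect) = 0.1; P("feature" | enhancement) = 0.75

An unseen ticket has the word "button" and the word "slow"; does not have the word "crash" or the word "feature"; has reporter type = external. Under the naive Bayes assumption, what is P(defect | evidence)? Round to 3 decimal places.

0.794

defect: 0.65 × (1−0.6) × 0.45 × 0.7 × 0.35 × (1−0.1) = 0.0257985
enhancement: 0.35 × (1−0.8) × 0.5 × 0.9 × 0.85 × (1−0.75) = 0.00669375
P(defect | x) = 0.0257985 / 0.03249225 ≈ 0.794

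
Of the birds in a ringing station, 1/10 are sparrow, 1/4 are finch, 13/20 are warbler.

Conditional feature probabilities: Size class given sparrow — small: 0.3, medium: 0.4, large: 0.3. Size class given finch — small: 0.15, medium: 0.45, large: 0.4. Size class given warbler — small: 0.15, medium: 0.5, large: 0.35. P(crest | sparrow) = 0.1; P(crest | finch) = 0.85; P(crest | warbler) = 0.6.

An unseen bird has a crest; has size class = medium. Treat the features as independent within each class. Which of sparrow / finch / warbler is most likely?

warbler

sparrow: 0.1 × 0.4 × 0.1 = 0.004
finch: 0.25 × 0.45 × 0.85 = 0.095625
warbler: 0.65 × 0.5 × 0.6 = 0.195
Highest score → warbler.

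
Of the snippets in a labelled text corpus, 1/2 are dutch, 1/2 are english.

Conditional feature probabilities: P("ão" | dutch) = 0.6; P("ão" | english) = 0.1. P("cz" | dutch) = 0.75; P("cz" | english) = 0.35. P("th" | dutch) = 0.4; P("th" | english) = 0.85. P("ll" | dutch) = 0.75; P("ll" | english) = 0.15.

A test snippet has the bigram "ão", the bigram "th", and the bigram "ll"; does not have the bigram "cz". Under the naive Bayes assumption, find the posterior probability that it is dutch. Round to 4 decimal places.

0.8445

dutch: 0.5 × 0.6 × (1−0.75) × 0.4 × 0.75 = 0.0225
english: 0.5 × 0.1 × (1−0.35) × 0.85 × 0.15 = 0.00414375
P(dutch | x) = 0.0225 / 0.02664375 ≈ 0.8445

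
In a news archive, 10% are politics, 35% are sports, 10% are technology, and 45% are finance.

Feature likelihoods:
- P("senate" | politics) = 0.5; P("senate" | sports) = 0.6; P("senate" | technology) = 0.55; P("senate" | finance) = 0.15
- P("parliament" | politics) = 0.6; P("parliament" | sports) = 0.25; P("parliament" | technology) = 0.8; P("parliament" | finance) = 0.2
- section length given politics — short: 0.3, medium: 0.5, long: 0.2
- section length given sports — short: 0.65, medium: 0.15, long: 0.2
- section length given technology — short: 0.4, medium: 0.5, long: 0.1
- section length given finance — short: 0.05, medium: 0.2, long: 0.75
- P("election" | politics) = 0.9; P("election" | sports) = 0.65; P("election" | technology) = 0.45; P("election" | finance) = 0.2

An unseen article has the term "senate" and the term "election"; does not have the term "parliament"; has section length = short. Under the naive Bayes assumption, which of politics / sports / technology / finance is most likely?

politics: 0.1 × 0.5 × (1−0.6) × 0.3 × 0.9 = 0.0054
sports: 0.35 × 0.6 × (1−0.25) × 0.65 × 0.65 = 0.06654375
technology: 0.1 × 0.55 × (1−0.8) × 0.4 × 0.45 = 0.00198
finance: 0.45 × 0.15 × (1−0.2) × 0.05 × 0.2 = 0.00054
Highest score → sports.

sports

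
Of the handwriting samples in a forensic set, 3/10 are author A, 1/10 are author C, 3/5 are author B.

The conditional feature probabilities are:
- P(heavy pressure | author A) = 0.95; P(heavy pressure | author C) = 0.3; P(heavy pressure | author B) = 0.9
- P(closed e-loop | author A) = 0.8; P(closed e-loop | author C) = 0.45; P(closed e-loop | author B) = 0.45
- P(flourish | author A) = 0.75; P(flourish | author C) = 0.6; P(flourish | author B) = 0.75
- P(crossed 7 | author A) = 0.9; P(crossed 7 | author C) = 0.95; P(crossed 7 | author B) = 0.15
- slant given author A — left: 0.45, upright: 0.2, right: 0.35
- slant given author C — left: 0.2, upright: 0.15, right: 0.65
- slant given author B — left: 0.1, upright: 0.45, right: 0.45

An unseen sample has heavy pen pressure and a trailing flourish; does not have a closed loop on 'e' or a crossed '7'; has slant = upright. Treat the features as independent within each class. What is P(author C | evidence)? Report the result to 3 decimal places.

author A: 0.3 × 0.95 × (1−0.8) × 0.75 × (1−0.9) × 0.2 = 0.000855
author C: 0.1 × 0.3 × (1−0.45) × 0.6 × (1−0.95) × 0.15 = 0.00007425
author B: 0.6 × 0.9 × (1−0.45) × 0.75 × (1−0.15) × 0.45 = 0.085201875
P(author C | x) = 0.00007425 / 0.086131125 ≈ 0.001

0.001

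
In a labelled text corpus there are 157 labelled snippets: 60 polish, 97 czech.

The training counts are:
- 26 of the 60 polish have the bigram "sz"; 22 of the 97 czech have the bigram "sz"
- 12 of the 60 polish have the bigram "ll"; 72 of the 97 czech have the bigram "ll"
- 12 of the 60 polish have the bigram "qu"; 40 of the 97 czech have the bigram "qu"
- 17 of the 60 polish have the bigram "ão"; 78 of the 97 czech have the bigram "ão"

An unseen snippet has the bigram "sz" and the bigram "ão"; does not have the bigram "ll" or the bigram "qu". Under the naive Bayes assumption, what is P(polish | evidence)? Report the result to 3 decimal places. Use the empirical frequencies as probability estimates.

0.638

polish: (60/157) × (26/60) × (48/60) × (48/60) × (17/60) ≈ 0.0300297
czech: (97/157) × (22/97) × (25/97) × (57/97) × (78/97) ≈ 0.0170654
P(polish | x) = 0.0300297 / 0.0470951 ≈ 0.638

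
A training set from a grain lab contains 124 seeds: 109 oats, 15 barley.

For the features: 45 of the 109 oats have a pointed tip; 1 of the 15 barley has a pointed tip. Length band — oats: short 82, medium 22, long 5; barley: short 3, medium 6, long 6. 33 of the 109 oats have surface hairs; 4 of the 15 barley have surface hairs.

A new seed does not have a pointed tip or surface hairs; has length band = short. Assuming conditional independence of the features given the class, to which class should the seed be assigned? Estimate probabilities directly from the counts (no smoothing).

oats: (109/124) × (64/109) × (82/109) × (76/109) ≈ 0.270728
barley: (15/124) × (14/15) × (3/15) × (11/15) ≈ 0.0165591
Highest score → oats.

oats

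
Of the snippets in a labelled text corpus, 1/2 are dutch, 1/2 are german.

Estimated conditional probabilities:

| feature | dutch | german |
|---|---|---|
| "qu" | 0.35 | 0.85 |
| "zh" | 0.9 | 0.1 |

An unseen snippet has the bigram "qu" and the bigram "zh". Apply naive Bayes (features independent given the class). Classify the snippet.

dutch: 0.5 × 0.35 × 0.9 = 0.1575
german: 0.5 × 0.85 × 0.1 = 0.0425
Highest score → dutch.

dutch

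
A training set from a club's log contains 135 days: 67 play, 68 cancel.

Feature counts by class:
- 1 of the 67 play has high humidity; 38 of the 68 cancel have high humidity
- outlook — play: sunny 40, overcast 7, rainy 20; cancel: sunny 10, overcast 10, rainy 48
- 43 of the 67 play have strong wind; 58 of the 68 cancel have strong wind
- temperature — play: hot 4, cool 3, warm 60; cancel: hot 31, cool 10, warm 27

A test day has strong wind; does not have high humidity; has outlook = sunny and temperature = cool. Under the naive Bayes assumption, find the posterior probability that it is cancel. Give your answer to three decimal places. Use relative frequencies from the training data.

0.328

play: (67/135) × (66/67) × (40/67) × (43/67) × (3/67) ≈ 0.00838756
cancel: (68/135) × (30/68) × (10/68) × (58/68) × (10/68) ≈ 0.0040991
P(cancel | x) = 0.0040991 / 0.01248666 ≈ 0.328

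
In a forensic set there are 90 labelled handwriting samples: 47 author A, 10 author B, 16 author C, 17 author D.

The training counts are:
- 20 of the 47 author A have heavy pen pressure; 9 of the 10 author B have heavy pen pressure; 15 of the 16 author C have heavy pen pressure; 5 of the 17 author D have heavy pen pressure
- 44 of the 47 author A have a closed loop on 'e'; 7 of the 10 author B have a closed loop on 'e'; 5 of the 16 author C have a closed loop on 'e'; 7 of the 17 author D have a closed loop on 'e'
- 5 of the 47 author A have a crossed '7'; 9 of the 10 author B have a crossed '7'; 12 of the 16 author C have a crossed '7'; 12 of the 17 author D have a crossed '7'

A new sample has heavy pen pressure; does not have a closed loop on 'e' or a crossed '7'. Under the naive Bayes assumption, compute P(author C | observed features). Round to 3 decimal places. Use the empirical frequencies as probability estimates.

author A: (47/90) × (20/47) × (3/47) × (42/47) ≈ 0.0126754
author B: (10/90) × (9/10) × (3/10) × (1/10) = 0.003
author C: (16/90) × (15/16) × (11/16) × (4/16) ≈ 0.0286458
author D: (17/90) × (5/17) × (10/17) × (5/17) ≈ 0.00961169
P(author C | x) = 0.0286458 / 0.05393289 ≈ 0.531

0.531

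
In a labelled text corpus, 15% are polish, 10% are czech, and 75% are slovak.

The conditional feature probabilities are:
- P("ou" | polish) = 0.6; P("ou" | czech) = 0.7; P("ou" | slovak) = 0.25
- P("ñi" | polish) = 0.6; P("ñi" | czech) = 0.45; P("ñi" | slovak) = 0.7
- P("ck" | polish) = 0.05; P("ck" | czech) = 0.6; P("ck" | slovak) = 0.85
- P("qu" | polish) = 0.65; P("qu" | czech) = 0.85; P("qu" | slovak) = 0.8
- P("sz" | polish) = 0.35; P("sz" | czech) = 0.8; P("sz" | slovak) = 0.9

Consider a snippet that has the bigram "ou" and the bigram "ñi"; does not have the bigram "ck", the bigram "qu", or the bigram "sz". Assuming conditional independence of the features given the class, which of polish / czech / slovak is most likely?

polish

polish: 0.15 × 0.6 × 0.6 × (1−0.05) × (1−0.65) × (1−0.35) = 0.01167075
czech: 0.1 × 0.7 × 0.45 × (1−0.6) × (1−0.85) × (1−0.8) = 0.000378
slovak: 0.75 × 0.25 × 0.7 × (1−0.85) × (1−0.8) × (1−0.9) = 0.00039375
Highest score → polish.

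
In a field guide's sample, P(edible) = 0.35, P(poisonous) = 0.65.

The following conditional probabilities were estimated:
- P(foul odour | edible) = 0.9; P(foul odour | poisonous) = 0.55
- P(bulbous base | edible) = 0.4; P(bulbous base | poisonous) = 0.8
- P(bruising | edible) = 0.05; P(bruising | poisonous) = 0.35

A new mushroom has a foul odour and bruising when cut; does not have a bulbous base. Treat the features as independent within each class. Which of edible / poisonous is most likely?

poisonous

edible: 0.35 × 0.9 × (1−0.4) × 0.05 = 0.00945
poisonous: 0.65 × 0.55 × (1−0.8) × 0.35 = 0.025025
Highest score → poisonous.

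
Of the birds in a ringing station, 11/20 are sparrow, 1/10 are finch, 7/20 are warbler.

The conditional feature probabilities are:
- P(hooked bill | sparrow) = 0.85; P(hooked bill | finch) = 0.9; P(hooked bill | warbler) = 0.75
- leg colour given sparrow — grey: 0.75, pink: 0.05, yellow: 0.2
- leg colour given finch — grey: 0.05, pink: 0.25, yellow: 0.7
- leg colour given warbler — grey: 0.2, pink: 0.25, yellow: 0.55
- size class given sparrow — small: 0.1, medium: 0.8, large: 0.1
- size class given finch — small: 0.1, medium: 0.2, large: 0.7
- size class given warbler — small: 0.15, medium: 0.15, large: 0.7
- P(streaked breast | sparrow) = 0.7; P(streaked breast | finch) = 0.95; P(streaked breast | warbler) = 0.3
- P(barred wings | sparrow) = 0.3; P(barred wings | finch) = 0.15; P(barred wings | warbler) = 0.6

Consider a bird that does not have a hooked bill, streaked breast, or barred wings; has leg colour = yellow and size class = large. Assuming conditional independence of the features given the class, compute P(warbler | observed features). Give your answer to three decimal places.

sparrow: 0.55 × (1−0.85) × 0.2 × 0.1 × (1−0.7) × (1−0.3) = 0.0003465
finch: 0.1 × (1−0.9) × 0.7 × 0.7 × (1−0.95) × (1−0.15) = 0.00020825
warbler: 0.35 × (1−0.75) × 0.55 × 0.7 × (1−0.3) × (1−0.6) = 0.0094325
P(warbler | x) = 0.0094325 / 0.00998725 ≈ 0.944

0.944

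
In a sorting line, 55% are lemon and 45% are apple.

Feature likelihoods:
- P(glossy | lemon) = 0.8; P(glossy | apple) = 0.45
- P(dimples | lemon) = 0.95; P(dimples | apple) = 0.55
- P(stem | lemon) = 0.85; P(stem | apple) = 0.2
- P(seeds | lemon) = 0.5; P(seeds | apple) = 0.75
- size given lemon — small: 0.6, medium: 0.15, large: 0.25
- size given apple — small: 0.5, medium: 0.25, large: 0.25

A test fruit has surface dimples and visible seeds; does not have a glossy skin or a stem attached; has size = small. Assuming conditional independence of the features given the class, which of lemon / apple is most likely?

lemon: 0.55 × (1−0.8) × 0.95 × (1−0.85) × 0.5 × 0.6 = 0.0047025
apple: 0.45 × (1−0.45) × 0.55 × (1−0.2) × 0.75 × 0.5 = 0.0408375
Highest score → apple.

apple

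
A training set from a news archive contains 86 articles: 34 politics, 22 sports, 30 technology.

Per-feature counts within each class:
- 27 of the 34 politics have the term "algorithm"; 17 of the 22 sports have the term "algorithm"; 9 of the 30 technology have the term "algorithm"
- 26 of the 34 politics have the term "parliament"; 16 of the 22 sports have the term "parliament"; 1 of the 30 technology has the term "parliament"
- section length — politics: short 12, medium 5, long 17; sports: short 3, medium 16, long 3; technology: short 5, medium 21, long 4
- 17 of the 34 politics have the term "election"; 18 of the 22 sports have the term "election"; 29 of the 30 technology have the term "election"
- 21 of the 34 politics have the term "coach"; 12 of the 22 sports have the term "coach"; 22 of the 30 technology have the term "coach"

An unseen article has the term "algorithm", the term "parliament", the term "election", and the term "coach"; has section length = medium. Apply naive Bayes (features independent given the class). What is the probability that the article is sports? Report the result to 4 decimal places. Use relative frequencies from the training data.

0.7869

politics: (34/86) × (27/34) × (26/34) × (5/34) × (17/34) × (21/34) ≈ 0.0109034
sports: (22/86) × (17/22) × (16/22) × (16/22) × (18/22) × (12/22) ≈ 0.0466609
technology: (30/86) × (9/30) × (1/30) × (21/30) × (29/30) × (22/30) ≈ 0.00173101
P(sports | x) = 0.0466609 / 0.05929531 ≈ 0.7869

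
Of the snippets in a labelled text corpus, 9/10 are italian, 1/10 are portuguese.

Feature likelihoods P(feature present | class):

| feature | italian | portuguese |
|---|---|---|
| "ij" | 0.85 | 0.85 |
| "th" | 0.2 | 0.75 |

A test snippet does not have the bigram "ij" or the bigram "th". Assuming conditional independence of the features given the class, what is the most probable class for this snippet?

italian

italian: 0.9 × (1−0.85) × (1−0.2) = 0.108
portuguese: 0.1 × (1−0.85) × (1−0.75) = 0.00375
Highest score → italian.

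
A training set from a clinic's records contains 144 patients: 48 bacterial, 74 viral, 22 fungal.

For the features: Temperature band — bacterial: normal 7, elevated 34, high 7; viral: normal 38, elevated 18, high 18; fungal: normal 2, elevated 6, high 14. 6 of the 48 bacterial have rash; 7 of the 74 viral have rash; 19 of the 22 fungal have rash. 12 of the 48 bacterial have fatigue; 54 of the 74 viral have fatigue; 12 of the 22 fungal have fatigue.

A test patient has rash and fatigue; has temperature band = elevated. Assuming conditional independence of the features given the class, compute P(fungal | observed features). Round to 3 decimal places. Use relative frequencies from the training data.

0.551

bacterial: (48/144) × (34/48) × (6/48) × (12/48) ≈ 0.00737847
viral: (74/144) × (18/74) × (7/74) × (54/74) ≈ 0.00862856
fungal: (22/144) × (6/22) × (19/22) × (12/22) ≈ 0.0196281
P(fungal | x) = 0.0196281 / 0.03563513 ≈ 0.551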